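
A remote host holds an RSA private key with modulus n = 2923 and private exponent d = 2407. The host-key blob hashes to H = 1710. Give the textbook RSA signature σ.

H^2 ≡ 1710^2 = 2924100 ≡ 1100
H^4 ≡ 1100^2 = 1210000 ≡ 2801
H^8 ≡ 2801^2 = 7845601 ≡ 269
H^16 ≡ 269^2 = 72361 ≡ 2209
H^32 ≡ 2209^2 = 4879681 ≡ 1194
H^64 ≡ 1194^2 = 1425636 ≡ 2135
H^128 ≡ 2135^2 = 4558225 ≡ 1268
H^256 ≡ 1268^2 = 1607824 ≡ 174
H^512 ≡ 174^2 = 30276 ≡ 1046
H^1024 ≡ 1046^2 = 1094116 ≡ 914
H^2048 ≡ 914^2 = 835396 ≡ 2341
2407 = 2048 + 256 + 64 + 32 + 4 + 2 + 1, so H^2407 ≡ 2341·174·2135·1194·2801·1100·1710 ≡ 1916 (mod 2923)

1916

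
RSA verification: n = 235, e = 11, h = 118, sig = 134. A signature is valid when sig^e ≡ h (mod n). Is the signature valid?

invalid

sig^2 ≡ 134^2 = 17956 ≡ 96
sig^4 ≡ 96^2 = 9216 ≡ 51
sig^8 ≡ 51^2 = 2601 ≡ 16
11 = 8 + 2 + 1, so sig^11 ≡ 16·96·134 ≡ 199 (mod 235)
The recovered value 199 does not match the digest 118.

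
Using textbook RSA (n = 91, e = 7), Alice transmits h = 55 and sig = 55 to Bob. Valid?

sig^7 mod 91 = 55
55 = h, so the signature checks out.

yes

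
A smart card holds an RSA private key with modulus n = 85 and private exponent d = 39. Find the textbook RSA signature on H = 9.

19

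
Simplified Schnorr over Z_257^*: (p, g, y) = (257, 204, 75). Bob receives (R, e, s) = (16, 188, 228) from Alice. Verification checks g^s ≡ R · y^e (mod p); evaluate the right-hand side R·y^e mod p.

246

75^188 mod 257 = 176
R · y^e ≡ 16·176 = 2816 ≡ 246 (mod 257)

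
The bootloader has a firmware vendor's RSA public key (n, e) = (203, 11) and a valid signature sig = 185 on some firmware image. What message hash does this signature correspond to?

Squares mod 203: sig^1≡185, sig^2≡121, sig^4≡25, sig^8≡16
11 = 8 + 2 + 1, so sig^11 ≡ 16·121·185 ≡ 68 (mod 203)

68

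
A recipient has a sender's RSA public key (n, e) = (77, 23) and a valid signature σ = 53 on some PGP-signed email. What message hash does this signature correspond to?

Squares mod 77: σ^1≡53, σ^2≡37, σ^4≡60, σ^8≡58, σ^16≡53
23 = 16 + 4 + 2 + 1, so σ^23 ≡ 53·60·37·53 ≡ 58 (mod 77)

58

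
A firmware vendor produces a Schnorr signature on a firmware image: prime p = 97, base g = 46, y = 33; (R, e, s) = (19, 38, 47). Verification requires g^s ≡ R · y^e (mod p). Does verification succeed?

fails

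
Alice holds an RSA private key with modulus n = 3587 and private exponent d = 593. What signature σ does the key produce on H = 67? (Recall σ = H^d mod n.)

3416

H^2 ≡ 67^2 = 4489 ≡ 902
H^4 ≡ 902^2 = 813604 ≡ 2942
H^8 ≡ 2942^2 = 8655364 ≡ 3520
H^16 ≡ 3520^2 = 12390400 ≡ 902
H^32 ≡ 902^2 = 813604 ≡ 2942
H^64 ≡ 2942^2 = 8655364 ≡ 3520
H^128 ≡ 3520^2 = 12390400 ≡ 902
H^256 ≡ 902^2 = 813604 ≡ 2942
H^512 ≡ 2942^2 = 8655364 ≡ 3520
593 = 512 + 64 + 16 + 1, so H^593 ≡ 3520·3520·902·67 ≡ 3416 (mod 3587)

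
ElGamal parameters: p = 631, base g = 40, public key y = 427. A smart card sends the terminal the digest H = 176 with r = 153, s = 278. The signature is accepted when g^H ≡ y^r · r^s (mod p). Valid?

no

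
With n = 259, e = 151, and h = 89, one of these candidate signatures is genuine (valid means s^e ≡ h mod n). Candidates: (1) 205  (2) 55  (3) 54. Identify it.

3

Candidate 1: Squares mod 259: 205^1≡205, 205^2≡67, 205^4≡86, 205^8≡144, 205^16≡16, 205^32≡256, 205^64≡9, 205^128≡81; 151 = 128 + 16 + 4 + 2 + 1, so 205^151 ≡ 81·16·86·67·205 ≡ 170 (mod 259)
Candidate 2: Squares mod 259: 55^1≡55, 55^2≡176, 55^4≡155, 55^8≡197, 55^16≡218, 55^32≡127, 55^64≡71, 55^128≡120; 151 = 128 + 16 + 4 + 2 + 1, so 55^151 ≡ 120·218·155·176·55 ≡ 13 (mod 259)
Candidate 3: Squares mod 259: 54^1≡54, 54^2≡67, 54^4≡86, 54^8≡144, 54^16≡16, 54^32≡256, 54^64≡9, 54^128≡81; 151 = 128 + 16 + 4 + 2 + 1, so 54^151 ≡ 81·16·86·67·54 ≡ 89 (mod 259)
  → matches h = 89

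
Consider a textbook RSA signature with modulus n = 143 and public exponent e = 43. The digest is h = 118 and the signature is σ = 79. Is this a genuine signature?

σ^2 ≡ 79^2 = 6241 ≡ 92
σ^4 ≡ 92^2 = 8464 ≡ 27
σ^8 ≡ 27^2 = 729 ≡ 14
σ^16 ≡ 14^2 = 196 ≡ 53
σ^32 ≡ 53^2 = 2809 ≡ 92
43 = 32 + 8 + 2 + 1, so σ^43 ≡ 92·14·92·79 ≡ 118 (mod 143)
σ^43 mod 143 = 118 matches h.

genuine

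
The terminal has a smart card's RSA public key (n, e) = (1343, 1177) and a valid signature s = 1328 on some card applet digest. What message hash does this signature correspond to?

87

s^2 ≡ 1328^2 = 1763584 ≡ 225
s^4 ≡ 225^2 = 50625 ≡ 934
s^8 ≡ 934^2 = 872356 ≡ 749
s^16 ≡ 749^2 = 561001 ≡ 970
s^32 ≡ 970^2 = 940900 ≡ 800
s^64 ≡ 800^2 = 640000 ≡ 732
s^128 ≡ 732^2 = 535824 ≡ 1310
s^256 ≡ 1310^2 = 1716100 ≡ 1089
s^512 ≡ 1089^2 = 1185921 ≡ 52
s^1024 ≡ 52^2 = 2704 ≡ 18
1177 = 1024 + 128 + 16 + 8 + 1, so s^1177 ≡ 18·1310·970·749·1328 ≡ 87 (mod 1343)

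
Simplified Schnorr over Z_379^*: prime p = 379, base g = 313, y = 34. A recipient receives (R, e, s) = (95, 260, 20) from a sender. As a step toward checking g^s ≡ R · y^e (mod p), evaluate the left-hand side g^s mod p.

336

313^2 = 97969 ≡ 187
313^4 ≡ 187^2 = 34969 ≡ 101
313^8 ≡ 101^2 = 10201 ≡ 347
313^16 ≡ 347^2 = 120409 ≡ 266
20 = 16 + 4, so 313^20 ≡ 266·101 ≡ 336 (mod 379)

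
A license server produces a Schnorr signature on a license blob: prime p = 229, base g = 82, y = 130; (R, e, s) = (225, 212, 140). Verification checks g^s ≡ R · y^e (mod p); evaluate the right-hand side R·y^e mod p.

196

130^2 = 16900 ≡ 183
130^4 ≡ 183^2 = 33489 ≡ 55
130^8 ≡ 55^2 = 3025 ≡ 48
130^16 ≡ 48^2 = 2304 ≡ 14
130^32 ≡ 14^2 = 196
130^64 ≡ 196^2 = 38416 ≡ 173
130^128 ≡ 173^2 = 29929 ≡ 159
212 = 128 + 64 + 16 + 4, so 130^212 ≡ 159·173·14·55 ≡ 180 (mod 229)
R · y^e ≡ 225·180 = 40500 ≡ 196 (mod 229)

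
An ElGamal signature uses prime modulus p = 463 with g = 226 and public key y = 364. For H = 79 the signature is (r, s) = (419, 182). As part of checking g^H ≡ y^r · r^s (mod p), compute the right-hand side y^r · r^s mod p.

146

Squares mod 463: 364^1≡364, 364^2≡78, 364^4≡65, 364^8≡58, 364^16≡123, 364^32≡313, 364^64≡276, 364^128≡244, 364^256≡272
419 = 256 + 128 + 32 + 2 + 1, so 364^419 ≡ 272·244·313·78·364 ≡ 338 (mod 463)
Squares mod 463: 419^1≡419, 419^2≡84, 419^4≡111, 419^8≡283, 419^16≡453, 419^32≡100, 419^64≡277, 419^128≡334
182 = 128 + 32 + 16 + 4 + 2, so 419^182 ≡ 334·100·453·111·84 ≡ 247 (mod 463)
y^r · r^s ≡ 338·247 = 83486 ≡ 146 (mod 463)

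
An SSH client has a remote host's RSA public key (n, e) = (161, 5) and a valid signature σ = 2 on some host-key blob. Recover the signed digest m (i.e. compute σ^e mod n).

Squares mod 161: σ^1≡2, σ^2≡4, σ^4≡16
5 = 4 + 1, so σ^5 ≡ 16·2 ≡ 32 (mod 161)

32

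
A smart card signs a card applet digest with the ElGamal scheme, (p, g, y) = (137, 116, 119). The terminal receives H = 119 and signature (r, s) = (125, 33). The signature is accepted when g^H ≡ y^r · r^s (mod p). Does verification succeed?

passes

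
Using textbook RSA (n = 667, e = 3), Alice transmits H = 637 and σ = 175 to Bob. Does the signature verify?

σ^2 ≡ 175^2 = 30625 ≡ 610
3 = 2 + 1, so σ^3 ≡ 610·175 ≡ 30 (mod 667)
The recovered value 30 does not match the digest 637.

does not verify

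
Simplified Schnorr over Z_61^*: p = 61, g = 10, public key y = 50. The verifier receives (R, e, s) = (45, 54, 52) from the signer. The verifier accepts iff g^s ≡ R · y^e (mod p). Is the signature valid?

invalid

g^s mod p:
10^2 = 100 ≡ 39
10^4 ≡ 39^2 = 1521 ≡ 57
10^8 ≡ 57^2 = 3249 ≡ 16
10^16 ≡ 16^2 = 256 ≡ 12
10^32 ≡ 12^2 = 144 ≡ 22
52 = 32 + 16 + 4, so 10^52 ≡ 22·12·57 ≡ 42 (mod 61)
R · y^e mod p:
50^2 = 2500 ≡ 60
50^4 ≡ 60^2 = 3600 ≡ 1
50^8 ≡ 1^2 = 1
50^16 ≡ 1^2 = 1
50^32 ≡ 1^2 = 1
54 = 32 + 16 + 4 + 2, so 50^54 ≡ 1·1·1·60 ≡ 60 (mod 61)
45·60 = 2700 ≡ 16 (mod 61)
42 ≠ 16; the check fails.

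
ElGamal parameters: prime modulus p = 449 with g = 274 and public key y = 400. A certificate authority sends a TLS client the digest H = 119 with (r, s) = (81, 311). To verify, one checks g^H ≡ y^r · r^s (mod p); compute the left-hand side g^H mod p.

372

Squares mod 449: 274^1≡274, 274^2≡93, 274^4≡118, 274^8≡5, 274^16≡25, 274^32≡176, 274^64≡444
119 = 64 + 32 + 16 + 4 + 2 + 1, so 274^119 ≡ 444·176·25·118·93·274 ≡ 372 (mod 449)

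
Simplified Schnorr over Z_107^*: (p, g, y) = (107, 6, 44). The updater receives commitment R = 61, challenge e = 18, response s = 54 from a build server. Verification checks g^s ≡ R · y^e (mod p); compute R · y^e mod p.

101

44^2 = 1936 ≡ 10
44^4 ≡ 10^2 = 100
44^8 ≡ 100^2 = 10000 ≡ 49
44^16 ≡ 49^2 = 2401 ≡ 47
18 = 16 + 2, so 44^18 ≡ 47·10 ≡ 42 (mod 107)
R · y^e ≡ 61·42 = 2562 ≡ 101 (mod 107)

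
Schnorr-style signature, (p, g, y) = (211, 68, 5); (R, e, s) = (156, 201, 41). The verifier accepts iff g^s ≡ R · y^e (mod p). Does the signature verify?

verifies

g^s mod p:
68^2 = 4624 ≡ 193
68^4 ≡ 193^2 = 37249 ≡ 113
68^8 ≡ 113^2 = 12769 ≡ 109
68^16 ≡ 109^2 = 11881 ≡ 65
68^32 ≡ 65^2 = 4225 ≡ 5
41 = 32 + 8 + 1, so 68^41 ≡ 5·109·68 ≡ 135 (mod 211)
R · y^e mod p:
5^2 = 25
5^4 ≡ 25^2 = 625 ≡ 203
5^8 ≡ 203^2 = 41209 ≡ 64
5^16 ≡ 64^2 = 4096 ≡ 87
5^32 ≡ 87^2 = 7569 ≡ 184
5^64 ≡ 184^2 = 33856 ≡ 96
5^128 ≡ 96^2 = 9216 ≡ 143
201 = 128 + 64 + 8 + 1, so 5^201 ≡ 143·96·64·5 ≡ 151 (mod 211)
156·151 = 23556 ≡ 135 (mod 211)
135 ≡ 135 (mod 211); signature holds.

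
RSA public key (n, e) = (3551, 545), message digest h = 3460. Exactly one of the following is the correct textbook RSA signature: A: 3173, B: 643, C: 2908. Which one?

Candidate A: Squares mod 3551: 3173^1≡3173, 3173^2≡844, 3173^4≡2136, 3173^8≡3012, 3173^16≡2890, 3173^32≡148, 3173^64≡598, 3173^128≡2504, 3173^256≡2501, 3173^512≡1690; 545 = 512 + 32 + 1, so 3173^545 ≡ 1690·148·3173 ≡ 15 (mod 3551)
Candidate B: Squares mod 3551: 643^1≡643, 643^2≡1533, 643^4≡2878, 643^8≡1952, 643^16≡81, 643^32≡3010, 643^64≡1499, 643^128≡2769, 643^256≡752, 643^512≡895; 545 = 512 + 32 + 1, so 643^545 ≡ 895·3010·643 ≡ 91 (mod 3551)
Candidate C: Squares mod 3551: 2908^1≡2908, 2908^2≡1533, 2908^4≡2878, 2908^8≡1952, 2908^16≡81, 2908^32≡3010, 2908^64≡1499, 2908^128≡2769, 2908^256≡752, 2908^512≡895; 545 = 512 + 32 + 1, so 2908^545 ≡ 895·3010·2908 ≡ 3460 (mod 3551)
  → matches h = 3460

C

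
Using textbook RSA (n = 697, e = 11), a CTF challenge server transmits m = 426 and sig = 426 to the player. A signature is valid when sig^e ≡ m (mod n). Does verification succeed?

passes

sig^2 ≡ 426^2 = 181476 ≡ 256
sig^4 ≡ 256^2 = 65536 ≡ 18
sig^8 ≡ 18^2 = 324
11 = 8 + 2 + 1, so sig^11 ≡ 324·256·426 ≡ 426 (mod 697)
Since 426 equals the digest 426, verification succeeds.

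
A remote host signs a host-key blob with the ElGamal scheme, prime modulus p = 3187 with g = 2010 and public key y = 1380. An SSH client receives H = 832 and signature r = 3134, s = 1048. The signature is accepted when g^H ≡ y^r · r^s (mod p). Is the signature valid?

Left side g^H mod p:
Squares mod 3187: 2010^1≡2010, 2010^2≡2171, 2010^4≡2855, 2010^8≡1866, 2010^16≡1752, 2010^32≡423, 2010^64≡457, 2010^128≡1694, 2010^256≡1336, 2010^512≡176
832 = 512 + 256 + 64, so 2010^832 ≡ 176·1336·457 ≡ 1073 (mod 3187)
Right side y^r · r^s mod p:
Squares mod 3187: 1380^1≡1380, 1380^2≡1761, 1380^4≡170, 1380^8≡217, 1380^16≡2471, 1380^32≡2736, 1380^64≡2620, 1380^128≡2789, 1380^256≡2241, 1380^512≡2556, 1380^1024≡2973, 1380^2048≡1178
3134 = 2048 + 1024 + 32 + 16 + 8 + 4 + 2, so 1380^3134 ≡ 1178·2973·2736·2471·217·170·1761 ≡ 1194 (mod 3187)
Squares mod 3187: 3134^1≡3134, 3134^2≡2809, 3134^4≡2656, 3134^8≡1505, 3134^16≡2255, 3134^32≡1760, 3134^64≡3023, 3134^128≡1400, 3134^256≡3182, 3134^512≡25, 3134^1024≡625
1048 = 1024 + 16 + 8, so 3134^1048 ≡ 625·2255·1505 ≡ 1525 (mod 3187)
1194·1525 = 1820850 ≡ 1073 (mod 3187)
1073 ≡ 1073 (mod 3187), so the signature is genuine.

valid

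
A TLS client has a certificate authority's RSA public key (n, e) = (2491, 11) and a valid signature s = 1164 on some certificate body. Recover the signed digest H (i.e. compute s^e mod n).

337

s^11 mod 2491 = 337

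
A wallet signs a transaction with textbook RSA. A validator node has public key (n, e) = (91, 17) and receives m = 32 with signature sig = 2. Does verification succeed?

Squares mod 91: sig^1≡2, sig^2≡4, sig^4≡16, sig^8≡74, sig^16≡16
17 = 16 + 1, so sig^17 ≡ 16·2 ≡ 32 (mod 91)
32 = m, so the signature checks out.

passes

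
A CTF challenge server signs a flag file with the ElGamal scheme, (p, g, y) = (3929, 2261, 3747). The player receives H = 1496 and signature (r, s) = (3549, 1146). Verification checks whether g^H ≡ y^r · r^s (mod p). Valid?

yes

Left side g^H mod p:
Squares mod 3929: 2261^1≡2261, 2261^2≡492, 2261^4≡2395, 2261^8≡3614, 2261^16≡1000, 2261^32≡2034, 2261^64≡3848, 2261^128≡2632, 2261^256≡597, 2261^512≡2799, 2261^1024≡3904
1496 = 1024 + 256 + 128 + 64 + 16 + 8, so 2261^1496 ≡ 3904·597·2632·3848·1000·3614 ≡ 1469 (mod 3929)
Right side y^r · r^s mod p:
Squares mod 3929: 3747^1≡3747, 3747^2≡1692, 3747^4≡2552, 3747^8≡2351, 3747^16≡3027, 3747^32≡301, 3747^64≡234, 3747^128≡3679, 3747^256≡3565, 3747^512≡2839, 3747^1024≡1542, 3747^2048≡719
3549 = 2048 + 1024 + 256 + 128 + 64 + 16 + 8 + 4 + 1, so 3747^3549 ≡ 719·1542·3565·3679·234·3027·2351·2552·3747 ≡ 2258 (mod 3929)
Squares mod 3929: 3549^1≡3549, 3549^2≡2956, 3549^4≡3769, 3549^8≡2026, 3549^16≡2800, 3549^32≡1645, 3549^64≡2873, 3549^128≡3229, 3549^256≡2804, 3549^512≡487, 3549^1024≡1429
1146 = 1024 + 64 + 32 + 16 + 8 + 2, so 3549^1146 ≡ 1429·2873·1645·2800·2026·2956 ≡ 2428 (mod 3929)
2258·2428 = 5482424 ≡ 1469 (mod 3929)
1469 ≡ 1469 (mod 3929), so the signature is genuine.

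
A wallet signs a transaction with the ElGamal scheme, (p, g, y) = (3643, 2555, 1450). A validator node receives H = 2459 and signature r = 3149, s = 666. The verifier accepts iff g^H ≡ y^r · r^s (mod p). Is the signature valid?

valid

Left side g^H mod p:
Squares mod 3643: 2555^1≡2555, 2555^2≡3412, 2555^4≡2359, 2555^8≡2020, 2555^16≡240, 2555^32≡2955, 2555^64≡3397, 2555^128≡2228, 2555^256≡2218, 2555^512≡1474, 2555^1024≡1448, 2555^2048≡1979
2459 = 2048 + 256 + 128 + 16 + 8 + 2 + 1, so 2555^2459 ≡ 1979·2218·2228·240·2020·3412·2555 ≡ 2090 (mod 3643)
Right side y^r · r^s mod p:
Squares mod 3643: 1450^1≡1450, 1450^2≡489, 1450^4≡2326, 1450^8≡421, 1450^16≡2377, 1450^32≡3479, 1450^64≡1395, 1450^128≡663, 1450^256≡2409, 1450^512≡3625, 1450^1024≡324, 1450^2048≡2972
3149 = 2048 + 1024 + 64 + 8 + 4 + 1, so 1450^3149 ≡ 2972·324·1395·421·2326·1450 ≡ 823 (mod 3643)
Squares mod 3643: 3149^1≡3149, 3149^2≡3598, 3149^4≡2025, 3149^8≡2250, 3149^16≡2373, 3149^32≡2694, 3149^64≡780, 3149^128≡19, 3149^256≡361, 3149^512≡2816
666 = 512 + 128 + 16 + 8 + 2, so 3149^666 ≡ 2816·19·2373·2250·3598 ≡ 1149 (mod 3643)
823·1149 = 945627 ≡ 2090 (mod 3643)
2090 ≡ 2090 (mod 3643), so the signature is genuine.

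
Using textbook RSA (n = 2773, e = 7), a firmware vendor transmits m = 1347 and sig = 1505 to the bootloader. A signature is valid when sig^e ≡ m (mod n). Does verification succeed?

fails

sig^2 ≡ 1505^2 = 2265025 ≡ 2257
sig^4 ≡ 2257^2 = 5094049 ≡ 48
7 = 4 + 2 + 1, so sig^7 ≡ 48·2257·1505 ≡ 1599 (mod 2773)
sig^7 mod 2773 = 1599, but m = 1347.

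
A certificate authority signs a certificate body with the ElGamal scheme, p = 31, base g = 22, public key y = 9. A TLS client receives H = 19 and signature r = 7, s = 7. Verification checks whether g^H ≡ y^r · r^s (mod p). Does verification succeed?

fails

Left side g^H mod p:
22^2 = 484 ≡ 19
22^4 ≡ 19^2 = 361 ≡ 20
22^8 ≡ 20^2 = 400 ≡ 28
22^16 ≡ 28^2 = 784 ≡ 9
19 = 16 + 2 + 1, so 22^19 ≡ 9·19·22 ≡ 11 (mod 31)
Right side y^r · r^s mod p:
9^2 = 81 ≡ 19
9^4 ≡ 19^2 = 361 ≡ 20
7 = 4 + 2 + 1, so 9^7 ≡ 20·19·9 ≡ 10 (mod 31)
7^2 = 49 ≡ 18
7^4 ≡ 18^2 = 324 ≡ 14
7 = 4 + 2 + 1, so 7^7 ≡ 14·18·7 ≡ 28 (mod 31)
10·28 = 280 ≡ 1 (mod 31)
11 ≠ 1, so verification fails.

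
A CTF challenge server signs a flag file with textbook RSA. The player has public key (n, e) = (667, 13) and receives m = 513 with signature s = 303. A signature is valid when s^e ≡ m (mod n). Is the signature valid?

s^13 mod 667 = 154
The recovered value 154 does not match the digest 513.

invalid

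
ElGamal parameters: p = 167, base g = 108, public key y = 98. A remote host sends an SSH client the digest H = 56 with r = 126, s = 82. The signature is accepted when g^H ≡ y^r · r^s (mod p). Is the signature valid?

invalid

Left side g^H mod p:
108^2 = 11664 ≡ 141
108^4 ≡ 141^2 = 19881 ≡ 8
108^8 ≡ 8^2 = 64
108^16 ≡ 64^2 = 4096 ≡ 88
108^32 ≡ 88^2 = 7744 ≡ 62
56 = 32 + 16 + 8, so 108^56 ≡ 62·88·64 ≡ 154 (mod 167)
Right side y^r · r^s mod p:
98^2 = 9604 ≡ 85
98^4 ≡ 85^2 = 7225 ≡ 44
98^8 ≡ 44^2 = 1936 ≡ 99
98^16 ≡ 99^2 = 9801 ≡ 115
98^32 ≡ 115^2 = 13225 ≡ 32
98^64 ≡ 32^2 = 1024 ≡ 22
126 = 64 + 32 + 16 + 8 + 4 + 2, so 98^126 ≡ 22·32·115·99·44·85 ≡ 100 (mod 167)
126^2 = 15876 ≡ 11
126^4 ≡ 11^2 = 121
126^8 ≡ 121^2 = 14641 ≡ 112
126^16 ≡ 112^2 = 12544 ≡ 19
126^32 ≡ 19^2 = 361 ≡ 27
126^64 ≡ 27^2 = 729 ≡ 61
82 = 64 + 16 + 2, so 126^82 ≡ 61·19·11 ≡ 57 (mod 167)
100·57 = 5700 ≡ 22 (mod 167)
154 ≠ 22, so verification fails.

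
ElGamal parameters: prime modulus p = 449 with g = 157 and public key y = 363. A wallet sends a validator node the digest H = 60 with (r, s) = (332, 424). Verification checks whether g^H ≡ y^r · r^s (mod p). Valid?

no

Left side g^H mod p:
Squares mod 449: 157^1≡157, 157^2≡403, 157^4≡320, 157^8≡28, 157^16≡335, 157^32≡424
60 = 32 + 16 + 8 + 4, so 157^60 ≡ 424·335·28·320 ≡ 23 (mod 449)
Right side y^r · r^s mod p:
Squares mod 449: 363^1≡363, 363^2≡212, 363^4≡44, 363^8≡140, 363^16≡293, 363^32≡90, 363^64≡18, 363^128≡324, 363^256≡359
332 = 256 + 64 + 8 + 4, so 363^332 ≡ 359·18·140·44 ≡ 274 (mod 449)
Squares mod 449: 332^1≡332, 332^2≡219, 332^4≡367, 332^8≡438, 332^16≡121, 332^32≡273, 332^64≡444, 332^128≡25, 332^256≡176
424 = 256 + 128 + 32 + 8, so 332^424 ≡ 176·25·273·438 ≡ 421 (mod 449)
274·421 = 115354 ≡ 410 (mod 449)
23 ≠ 410, so verification fails.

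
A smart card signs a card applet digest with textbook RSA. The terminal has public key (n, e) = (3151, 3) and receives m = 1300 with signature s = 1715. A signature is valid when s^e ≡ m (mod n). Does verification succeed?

Squares mod 3151: s^1≡1715, s^2≡1342
3 = 2 + 1, so s^3 ≡ 1342·1715 ≡ 1300 (mod 3151)
Since 1300 equals the digest 1300, verification succeeds.

passes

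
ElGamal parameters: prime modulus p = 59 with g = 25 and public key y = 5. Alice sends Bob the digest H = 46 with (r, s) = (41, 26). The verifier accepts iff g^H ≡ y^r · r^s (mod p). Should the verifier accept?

Left side g^H mod p:
25^2 = 625 ≡ 35
25^4 ≡ 35^2 = 1225 ≡ 45
25^8 ≡ 45^2 = 2025 ≡ 19
25^16 ≡ 19^2 = 361 ≡ 7
25^32 ≡ 7^2 = 49
46 = 32 + 8 + 4 + 2, so 25^46 ≡ 49·19·45·35 ≡ 57 (mod 59)
Right side y^r · r^s mod p:
5^2 = 25
5^4 ≡ 25^2 = 625 ≡ 35
5^8 ≡ 35^2 = 1225 ≡ 45
5^16 ≡ 45^2 = 2025 ≡ 19
5^32 ≡ 19^2 = 361 ≡ 7
41 = 32 + 8 + 1, so 5^41 ≡ 7·45·5 ≡ 41 (mod 59)
41^2 = 1681 ≡ 29
41^4 ≡ 29^2 = 841 ≡ 15
41^8 ≡ 15^2 = 225 ≡ 48
41^16 ≡ 48^2 = 2304 ≡ 3
26 = 16 + 8 + 2, so 41^26 ≡ 3·48·29 ≡ 46 (mod 59)
41·46 = 1886 ≡ 57 (mod 59)
57 ≡ 57 (mod 59), so the signature is genuine.

accept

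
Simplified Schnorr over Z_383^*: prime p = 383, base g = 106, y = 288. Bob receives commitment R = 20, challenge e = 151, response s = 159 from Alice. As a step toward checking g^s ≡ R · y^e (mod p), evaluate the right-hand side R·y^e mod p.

288^151 mod 383 = 205
R · y^e ≡ 20·205 = 4100 ≡ 270 (mod 383)

270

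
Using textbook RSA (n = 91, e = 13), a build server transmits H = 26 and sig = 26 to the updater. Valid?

sig^2 ≡ 26^2 = 676 ≡ 39
sig^4 ≡ 39^2 = 1521 ≡ 65
sig^8 ≡ 65^2 = 4225 ≡ 39
13 = 8 + 4 + 1, so sig^13 ≡ 39·65·26 ≡ 26 (mod 91)
sig^13 mod 91 = 26 matches H.

yes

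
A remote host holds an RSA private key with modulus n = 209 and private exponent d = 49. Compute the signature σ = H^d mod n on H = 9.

82

H^2 ≡ 9^2 = 81
H^4 ≡ 81^2 = 6561 ≡ 82
H^8 ≡ 82^2 = 6724 ≡ 36
H^16 ≡ 36^2 = 1296 ≡ 42
H^32 ≡ 42^2 = 1764 ≡ 92
49 = 32 + 16 + 1, so H^49 ≡ 92·42·9 ≡ 82 (mod 209)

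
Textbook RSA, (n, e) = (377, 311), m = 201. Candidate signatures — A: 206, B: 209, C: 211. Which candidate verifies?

Candidate A: 206^311 mod 377 = 201
  → matches m = 201
Candidate B: 209^311 mod 377 = 274
Candidate C: 211^311 mod 377 = 48

A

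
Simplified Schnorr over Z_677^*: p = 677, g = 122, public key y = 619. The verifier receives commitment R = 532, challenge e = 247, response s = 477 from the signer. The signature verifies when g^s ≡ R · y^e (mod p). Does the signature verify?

g^s mod p:
Squares mod 677: 122^1≡122, 122^2≡667, 122^4≡100, 122^8≡522, 122^16≡330, 122^32≡580, 122^64≡608, 122^128≡22, 122^256≡484
477 = 256 + 128 + 64 + 16 + 8 + 4 + 1, so 122^477 ≡ 484·22·608·330·522·100·122 ≡ 35 (mod 677)
R · y^e mod p:
Squares mod 677: 619^1≡619, 619^2≡656, 619^4≡441, 619^8≡182, 619^16≡628, 619^32≡370, 619^64≡146, 619^128≡329
247 = 128 + 64 + 32 + 16 + 4 + 2 + 1, so 619^247 ≡ 329·146·370·628·441·656·619 ≡ 115 (mod 677)
532·115 = 61180 ≡ 250 (mod 677)
35 ≠ 250; the check fails.

does not verify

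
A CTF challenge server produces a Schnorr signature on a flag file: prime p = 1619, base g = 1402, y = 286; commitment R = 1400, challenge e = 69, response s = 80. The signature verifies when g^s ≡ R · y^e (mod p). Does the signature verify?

g^s mod p:
1402^2 = 1965604 ≡ 138
1402^4 ≡ 138^2 = 19044 ≡ 1235
1402^8 ≡ 1235^2 = 1525225 ≡ 127
1402^16 ≡ 127^2 = 16129 ≡ 1558
1402^32 ≡ 1558^2 = 2427364 ≡ 483
1402^64 ≡ 483^2 = 233289 ≡ 153
80 = 64 + 16, so 1402^80 ≡ 153·1558 ≡ 381 (mod 1619)
R · y^e mod p:
286^2 = 81796 ≡ 846
286^4 ≡ 846^2 = 715716 ≡ 118
286^8 ≡ 118^2 = 13924 ≡ 972
286^16 ≡ 972^2 = 944784 ≡ 907
286^32 ≡ 907^2 = 822649 ≡ 197
286^64 ≡ 197^2 = 38809 ≡ 1572
69 = 64 + 4 + 1, so 286^69 ≡ 1572·118·286 ≡ 464 (mod 1619)
1400·464 = 649600 ≡ 381 (mod 1619)
381 ≡ 381 (mod 1619); signature holds.

verifies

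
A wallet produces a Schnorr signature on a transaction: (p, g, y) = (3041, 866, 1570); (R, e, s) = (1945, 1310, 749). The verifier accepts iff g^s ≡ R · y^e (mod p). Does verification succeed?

passes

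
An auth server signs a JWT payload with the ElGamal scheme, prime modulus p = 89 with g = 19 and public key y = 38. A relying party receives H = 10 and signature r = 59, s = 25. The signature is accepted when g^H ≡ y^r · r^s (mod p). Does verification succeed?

fails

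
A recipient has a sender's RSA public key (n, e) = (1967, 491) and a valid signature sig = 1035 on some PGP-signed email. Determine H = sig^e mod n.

622

sig^2 ≡ 1035^2 = 1071225 ≡ 1177
sig^4 ≡ 1177^2 = 1385329 ≡ 561
sig^8 ≡ 561^2 = 314721 ≡ 1
sig^16 ≡ 1^2 = 1
sig^32 ≡ 1^2 = 1
sig^64 ≡ 1^2 = 1
sig^128 ≡ 1^2 = 1
sig^256 ≡ 1^2 = 1
491 = 256 + 128 + 64 + 32 + 8 + 2 + 1, so sig^491 ≡ 1·1·1·1·1·1177·1035 ≡ 622 (mod 1967)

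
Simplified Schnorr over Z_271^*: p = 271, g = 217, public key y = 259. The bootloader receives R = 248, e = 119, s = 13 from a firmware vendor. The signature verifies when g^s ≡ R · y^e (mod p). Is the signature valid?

g^s mod p:
217^2 = 47089 ≡ 206
217^4 ≡ 206^2 = 42436 ≡ 160
217^8 ≡ 160^2 = 25600 ≡ 126
13 = 8 + 4 + 1, so 217^13 ≡ 126·160·217 ≡ 238 (mod 271)
R · y^e mod p:
259^2 = 67081 ≡ 144
259^4 ≡ 144^2 = 20736 ≡ 140
259^8 ≡ 140^2 = 19600 ≡ 88
259^16 ≡ 88^2 = 7744 ≡ 156
259^32 ≡ 156^2 = 24336 ≡ 217
259^64 ≡ 217^2 = 47089 ≡ 206
119 = 64 + 32 + 16 + 4 + 2 + 1, so 259^119 ≡ 206·217·156·140·144·259 ≡ 238 (mod 271)
248·238 = 59024 ≡ 217 (mod 271)
238 ≠ 217; the check fails.

invalid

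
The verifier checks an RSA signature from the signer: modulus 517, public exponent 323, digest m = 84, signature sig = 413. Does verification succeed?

Squares mod 517: sig^1≡413, sig^2≡476, sig^4≡130, sig^8≡356, sig^16≡71, sig^32≡388, sig^64≡97, sig^128≡103, sig^256≡269
323 = 256 + 64 + 2 + 1, so sig^323 ≡ 269·97·476·413 ≡ 84 (mod 517)
84 = m, so the signature checks out.

passes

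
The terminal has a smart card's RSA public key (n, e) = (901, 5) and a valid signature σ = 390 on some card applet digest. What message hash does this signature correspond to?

σ^2 ≡ 390^2 = 152100 ≡ 732
σ^4 ≡ 732^2 = 535824 ≡ 630
5 = 4 + 1, so σ^5 ≡ 630·390 ≡ 628 (mod 901)

628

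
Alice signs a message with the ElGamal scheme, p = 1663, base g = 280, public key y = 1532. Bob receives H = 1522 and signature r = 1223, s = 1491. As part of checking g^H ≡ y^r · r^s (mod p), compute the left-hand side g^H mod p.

598

280^1522 mod 1663 = 598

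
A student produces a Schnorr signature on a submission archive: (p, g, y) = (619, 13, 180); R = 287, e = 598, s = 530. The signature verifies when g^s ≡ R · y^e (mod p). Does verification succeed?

g^s mod p:
Squares mod 619: 13^1≡13, 13^2≡169, 13^4≡87, 13^8≡141, 13^16≡73, 13^32≡377, 13^64≡378, 13^128≡514, 13^256≡502, 13^512≡71
530 = 512 + 16 + 2, so 13^530 ≡ 71·73·169 ≡ 42 (mod 619)
R · y^e mod p:
Squares mod 619: 180^1≡180, 180^2≡212, 180^4≡376, 180^8≡244, 180^16≡112, 180^32≡164, 180^64≡279, 180^128≡466, 180^256≡506, 180^512≡389
598 = 512 + 64 + 16 + 4 + 2, so 180^598 ≡ 389·279·112·376·212 ≡ 31 (mod 619)
287·31 = 8897 ≡ 231 (mod 619)
42 ≠ 231; the check fails.

fails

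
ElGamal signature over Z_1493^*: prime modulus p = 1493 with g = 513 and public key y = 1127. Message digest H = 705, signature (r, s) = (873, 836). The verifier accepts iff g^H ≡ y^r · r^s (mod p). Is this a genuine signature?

Left side g^H mod p:
513^705 mod 1493 = 910
Right side y^r · r^s mod p:
1127^873 mod 1493 = 368
873^836 mod 1493 = 10
368·10 = 3680 ≡ 694 (mod 1493)
910 ≠ 694, so verification fails.

forged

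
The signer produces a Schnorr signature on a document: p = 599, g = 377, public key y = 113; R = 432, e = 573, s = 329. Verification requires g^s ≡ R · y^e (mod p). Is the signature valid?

valid

g^s mod p:
377^329 mod 599 = 316
R · y^e mod p:
113^573 mod 599 = 572
432·572 = 247104 ≡ 316 (mod 599)
316 ≡ 316 (mod 599); signature holds.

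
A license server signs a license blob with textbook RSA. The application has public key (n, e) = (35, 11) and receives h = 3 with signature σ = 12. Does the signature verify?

σ^11 mod 35 = 3
Since 3 equals the digest 3, verification succeeds.

verifies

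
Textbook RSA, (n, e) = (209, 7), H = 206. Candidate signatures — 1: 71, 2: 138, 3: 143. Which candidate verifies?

Candidate 1: Squares mod 209: 71^1≡71, 71^2≡25, 71^4≡207; 7 = 4 + 2 + 1, so 71^7 ≡ 207·25·71 ≡ 3 (mod 209)
Candidate 2: Squares mod 209: 138^1≡138, 138^2≡25, 138^4≡207; 7 = 4 + 2 + 1, so 138^7 ≡ 207·25·138 ≡ 206 (mod 209)
  → matches H = 206
Candidate 3: Squares mod 209: 143^1≡143, 143^2≡176, 143^4≡44; 7 = 4 + 2 + 1, so 143^7 ≡ 44·176·143 ≡ 110 (mod 209)

2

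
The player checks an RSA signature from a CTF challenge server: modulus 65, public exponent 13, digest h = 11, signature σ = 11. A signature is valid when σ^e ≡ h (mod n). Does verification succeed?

σ^13 mod 65 = 11
σ^13 mod 65 = 11 matches h.

passes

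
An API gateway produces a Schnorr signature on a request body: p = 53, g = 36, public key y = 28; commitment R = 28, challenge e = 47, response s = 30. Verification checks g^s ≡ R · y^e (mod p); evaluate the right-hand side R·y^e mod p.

46

28^2 = 784 ≡ 42
28^4 ≡ 42^2 = 1764 ≡ 15
28^8 ≡ 15^2 = 225 ≡ 13
28^16 ≡ 13^2 = 169 ≡ 10
28^32 ≡ 10^2 = 100 ≡ 47
47 = 32 + 8 + 4 + 2 + 1, so 28^47 ≡ 47·13·15·42·28 ≡ 13 (mod 53)
R · y^e ≡ 28·13 = 364 ≡ 46 (mod 53)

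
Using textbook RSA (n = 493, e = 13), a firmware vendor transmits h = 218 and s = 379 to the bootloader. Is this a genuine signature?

forged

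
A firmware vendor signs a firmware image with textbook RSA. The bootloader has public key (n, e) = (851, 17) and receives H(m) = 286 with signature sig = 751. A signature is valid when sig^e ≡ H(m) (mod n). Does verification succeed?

passes

Squares mod 851: sig^1≡751, sig^2≡639, sig^4≡692, sig^8≡602, sig^16≡729
17 = 16 + 1, so sig^17 ≡ 729·751 ≡ 286 (mod 851)
286 = H(m), so the signature checks out.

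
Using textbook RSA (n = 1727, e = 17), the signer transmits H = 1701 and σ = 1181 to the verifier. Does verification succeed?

σ^2 ≡ 1181^2 = 1394761 ≡ 1072
σ^4 ≡ 1072^2 = 1149184 ≡ 729
σ^8 ≡ 729^2 = 531441 ≡ 1252
σ^16 ≡ 1252^2 = 1567504 ≡ 1115
17 = 16 + 1, so σ^17 ≡ 1115·1181 ≡ 841 (mod 1727)
σ^17 mod 1727 = 841, but H = 1701.

fails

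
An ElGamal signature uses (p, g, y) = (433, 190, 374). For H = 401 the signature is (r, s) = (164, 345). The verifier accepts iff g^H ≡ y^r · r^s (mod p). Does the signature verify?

Left side g^H mod p:
190^2 = 36100 ≡ 161
190^4 ≡ 161^2 = 25921 ≡ 374
190^8 ≡ 374^2 = 139876 ≡ 17
190^16 ≡ 17^2 = 289
190^32 ≡ 289^2 = 83521 ≡ 385
190^64 ≡ 385^2 = 148225 ≡ 139
190^128 ≡ 139^2 = 19321 ≡ 269
190^256 ≡ 269^2 = 72361 ≡ 50
401 = 256 + 128 + 16 + 1, so 190^401 ≡ 50·269·289·190 ≡ 411 (mod 433)
Right side y^r · r^s mod p:
374^2 = 139876 ≡ 17
374^4 ≡ 17^2 = 289
374^8 ≡ 289^2 = 83521 ≡ 385
374^16 ≡ 385^2 = 148225 ≡ 139
374^32 ≡ 139^2 = 19321 ≡ 269
374^64 ≡ 269^2 = 72361 ≡ 50
374^128 ≡ 50^2 = 2500 ≡ 335
164 = 128 + 32 + 4, so 374^164 ≡ 335·269·289 ≡ 17 (mod 433)
164^2 = 26896 ≡ 50
164^4 ≡ 50^2 = 2500 ≡ 335
164^8 ≡ 335^2 = 112225 ≡ 78
164^16 ≡ 78^2 = 6084 ≡ 22
164^32 ≡ 22^2 = 484 ≡ 51
164^64 ≡ 51^2 = 2601 ≡ 3
164^128 ≡ 3^2 = 9
164^256 ≡ 9^2 = 81
345 = 256 + 64 + 16 + 8 + 1, so 164^345 ≡ 81·3·22·78·164 ≡ 177 (mod 433)
17·177 = 3009 ≡ 411 (mod 433)
411 ≡ 411 (mod 433), so the signature is genuine.

verifies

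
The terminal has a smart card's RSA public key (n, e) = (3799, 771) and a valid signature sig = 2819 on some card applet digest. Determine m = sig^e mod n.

3457

sig^771 mod 3799 = 3457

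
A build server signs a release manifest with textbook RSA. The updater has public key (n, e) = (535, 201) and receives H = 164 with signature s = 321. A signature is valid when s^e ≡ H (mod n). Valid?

no

s^2 ≡ 321^2 = 103041 ≡ 321
s^4 ≡ 321^2 = 103041 ≡ 321
s^8 ≡ 321^2 = 103041 ≡ 321
s^16 ≡ 321^2 = 103041 ≡ 321
s^32 ≡ 321^2 = 103041 ≡ 321
s^64 ≡ 321^2 = 103041 ≡ 321
s^128 ≡ 321^2 = 103041 ≡ 321
201 = 128 + 64 + 8 + 1, so s^201 ≡ 321·321·321·321 ≡ 321 (mod 535)
The recovered value 321 does not match the digest 164.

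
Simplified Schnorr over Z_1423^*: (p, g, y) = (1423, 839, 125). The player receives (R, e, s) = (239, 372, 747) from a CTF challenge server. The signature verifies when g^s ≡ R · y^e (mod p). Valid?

g^s mod p:
839^2 = 703921 ≡ 959
839^4 ≡ 959^2 = 919681 ≡ 423
839^8 ≡ 423^2 = 178929 ≡ 1054
839^16 ≡ 1054^2 = 1110916 ≡ 976
839^32 ≡ 976^2 = 952576 ≡ 589
839^64 ≡ 589^2 = 346921 ≡ 1132
839^128 ≡ 1132^2 = 1281424 ≡ 724
839^256 ≡ 724^2 = 524176 ≡ 512
839^512 ≡ 512^2 = 262144 ≡ 312
747 = 512 + 128 + 64 + 32 + 8 + 2 + 1, so 839^747 ≡ 312·724·1132·589·1054·959·839 ≡ 1301 (mod 1423)
R · y^e mod p:
125^2 = 15625 ≡ 1395
125^4 ≡ 1395^2 = 1946025 ≡ 784
125^8 ≡ 784^2 = 614656 ≡ 1343
125^16 ≡ 1343^2 = 1803649 ≡ 708
125^32 ≡ 708^2 = 501264 ≡ 368
125^64 ≡ 368^2 = 135424 ≡ 239
125^128 ≡ 239^2 = 57121 ≡ 201
125^256 ≡ 201^2 = 40401 ≡ 557
372 = 256 + 64 + 32 + 16 + 4, so 125^372 ≡ 557·239·368·708·784 ≡ 584 (mod 1423)
239·584 = 139576 ≡ 122 (mod 1423)
1301 ≠ 122; the check fails.

no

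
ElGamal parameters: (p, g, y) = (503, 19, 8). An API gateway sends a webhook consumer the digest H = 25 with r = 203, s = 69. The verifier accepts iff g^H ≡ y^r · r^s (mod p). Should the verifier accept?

accept

Left side g^H mod p:
19^2 = 361
19^4 ≡ 361^2 = 130321 ≡ 44
19^8 ≡ 44^2 = 1936 ≡ 427
19^16 ≡ 427^2 = 182329 ≡ 243
25 = 16 + 8 + 1, so 19^25 ≡ 243·427·19 ≡ 202 (mod 503)
Right side y^r · r^s mod p:
8^2 = 64
8^4 ≡ 64^2 = 4096 ≡ 72
8^8 ≡ 72^2 = 5184 ≡ 154
8^16 ≡ 154^2 = 23716 ≡ 75
8^32 ≡ 75^2 = 5625 ≡ 92
8^64 ≡ 92^2 = 8464 ≡ 416
8^128 ≡ 416^2 = 173056 ≡ 24
203 = 128 + 64 + 8 + 2 + 1, so 8^203 ≡ 24·416·154·64·8 ≡ 294 (mod 503)
203^2 = 41209 ≡ 466
203^4 ≡ 466^2 = 217156 ≡ 363
203^8 ≡ 363^2 = 131769 ≡ 486
203^16 ≡ 486^2 = 236196 ≡ 289
203^32 ≡ 289^2 = 83521 ≡ 23
203^64 ≡ 23^2 = 529 ≡ 26
69 = 64 + 4 + 1, so 203^69 ≡ 26·363·203 ≡ 490 (mod 503)
294·490 = 144060 ≡ 202 (mod 503)
202 ≡ 202 (mod 503), so the signature is genuine.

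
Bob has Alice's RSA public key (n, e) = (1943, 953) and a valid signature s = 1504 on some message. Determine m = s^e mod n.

s^2 ≡ 1504^2 = 2262016 ≡ 364
s^4 ≡ 364^2 = 132496 ≡ 372
s^8 ≡ 372^2 = 138384 ≡ 431
s^16 ≡ 431^2 = 185761 ≡ 1176
s^32 ≡ 1176^2 = 1382976 ≡ 1503
s^64 ≡ 1503^2 = 2259009 ≡ 1243
s^128 ≡ 1243^2 = 1545049 ≡ 364
s^256 ≡ 364^2 = 132496 ≡ 372
s^512 ≡ 372^2 = 138384 ≡ 431
953 = 512 + 256 + 128 + 32 + 16 + 8 + 1, so s^953 ≡ 431·372·364·1503·1176·431·1504 ≡ 373 (mod 1943)

373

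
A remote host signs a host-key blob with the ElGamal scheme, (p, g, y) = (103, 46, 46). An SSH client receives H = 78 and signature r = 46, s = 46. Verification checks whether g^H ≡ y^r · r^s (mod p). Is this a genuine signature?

Left side g^H mod p:
46^2 = 2116 ≡ 56
46^4 ≡ 56^2 = 3136 ≡ 46
46^8 ≡ 46^2 = 2116 ≡ 56
46^16 ≡ 56^2 = 3136 ≡ 46
46^32 ≡ 46^2 = 2116 ≡ 56
46^64 ≡ 56^2 = 3136 ≡ 46
78 = 64 + 8 + 4 + 2, so 46^78 ≡ 46·56·46·56 ≡ 1 (mod 103)
Right side y^r · r^s mod p:
46^2 = 2116 ≡ 56
46^4 ≡ 56^2 = 3136 ≡ 46
46^8 ≡ 46^2 = 2116 ≡ 56
46^16 ≡ 56^2 = 3136 ≡ 46
46^32 ≡ 46^2 = 2116 ≡ 56
46 = 32 + 8 + 4 + 2, so 46^46 ≡ 56·56·46·56 ≡ 46 (mod 103)
46^2 = 2116 ≡ 56
46^4 ≡ 56^2 = 3136 ≡ 46
46^8 ≡ 46^2 = 2116 ≡ 56
46^16 ≡ 56^2 = 3136 ≡ 46
46^32 ≡ 46^2 = 2116 ≡ 56
46 = 32 + 8 + 4 + 2, so 46^46 ≡ 56·56·46·56 ≡ 46 (mod 103)
46·46 = 2116 ≡ 56 (mod 103)
1 ≠ 56, so verification fails.

forged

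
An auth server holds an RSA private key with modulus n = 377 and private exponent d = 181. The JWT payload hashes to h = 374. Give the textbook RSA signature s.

Squares mod 377: h^1≡374, h^2≡9, h^4≡81, h^8≡152, h^16≡107, h^32≡139, h^64≡94, h^128≡165
181 = 128 + 32 + 16 + 4 + 1, so h^181 ≡ 165·139·107·81·374 ≡ 10 (mod 377)

10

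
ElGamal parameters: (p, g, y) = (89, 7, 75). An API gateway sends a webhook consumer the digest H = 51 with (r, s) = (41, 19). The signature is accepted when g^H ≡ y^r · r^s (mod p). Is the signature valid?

Left side g^H mod p:
7^2 = 49
7^4 ≡ 49^2 = 2401 ≡ 87
7^8 ≡ 87^2 = 7569 ≡ 4
7^16 ≡ 4^2 = 16
7^32 ≡ 16^2 = 256 ≡ 78
51 = 32 + 16 + 2 + 1, so 7^51 ≡ 78·16·49·7 ≡ 63 (mod 89)
Right side y^r · r^s mod p:
75^2 = 5625 ≡ 18
75^4 ≡ 18^2 = 324 ≡ 57
75^8 ≡ 57^2 = 3249 ≡ 45
75^16 ≡ 45^2 = 2025 ≡ 67
75^32 ≡ 67^2 = 4489 ≡ 39
41 = 32 + 8 + 1, so 75^41 ≡ 39·45·75 ≡ 83 (mod 89)
41^2 = 1681 ≡ 79
41^4 ≡ 79^2 = 6241 ≡ 11
41^8 ≡ 11^2 = 121 ≡ 32
41^16 ≡ 32^2 = 1024 ≡ 45
19 = 16 + 2 + 1, so 41^19 ≡ 45·79·41 ≡ 62 (mod 89)
83·62 = 5146 ≡ 73 (mod 89)
63 ≠ 73, so verification fails.

invalid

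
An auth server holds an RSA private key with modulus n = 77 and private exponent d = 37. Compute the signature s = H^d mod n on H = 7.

28

H^2 ≡ 7^2 = 49
H^4 ≡ 49^2 = 2401 ≡ 14
H^8 ≡ 14^2 = 196 ≡ 42
H^16 ≡ 42^2 = 1764 ≡ 70
H^32 ≡ 70^2 = 4900 ≡ 49
37 = 32 + 4 + 1, so H^37 ≡ 49·14·7 ≡ 28 (mod 77)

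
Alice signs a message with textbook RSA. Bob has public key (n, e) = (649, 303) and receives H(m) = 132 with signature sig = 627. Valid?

yes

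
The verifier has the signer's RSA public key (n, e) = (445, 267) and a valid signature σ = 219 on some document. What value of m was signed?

σ^2 ≡ 219^2 = 47961 ≡ 346
σ^4 ≡ 346^2 = 119716 ≡ 11
σ^8 ≡ 11^2 = 121
σ^16 ≡ 121^2 = 14641 ≡ 401
σ^32 ≡ 401^2 = 160801 ≡ 156
σ^64 ≡ 156^2 = 24336 ≡ 306
σ^128 ≡ 306^2 = 93636 ≡ 186
σ^256 ≡ 186^2 = 34596 ≡ 331
267 = 256 + 8 + 2 + 1, so σ^267 ≡ 331·121·346·219 ≡ 124 (mod 445)

124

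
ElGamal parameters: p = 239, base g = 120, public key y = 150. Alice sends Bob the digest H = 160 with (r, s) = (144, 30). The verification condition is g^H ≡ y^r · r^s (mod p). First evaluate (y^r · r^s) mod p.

150^2 = 22500 ≡ 34
150^4 ≡ 34^2 = 1156 ≡ 200
150^8 ≡ 200^2 = 40000 ≡ 87
150^16 ≡ 87^2 = 7569 ≡ 160
150^32 ≡ 160^2 = 25600 ≡ 27
150^64 ≡ 27^2 = 729 ≡ 12
150^128 ≡ 12^2 = 144
144 = 128 + 16, so 150^144 ≡ 144·160 ≡ 96 (mod 239)
144^2 = 20736 ≡ 182
144^4 ≡ 182^2 = 33124 ≡ 142
144^8 ≡ 142^2 = 20164 ≡ 88
144^16 ≡ 88^2 = 7744 ≡ 96
30 = 16 + 8 + 4 + 2, so 144^30 ≡ 96·88·142·182 ≡ 27 (mod 239)
y^r · r^s ≡ 96·27 = 2592 ≡ 202 (mod 239)

202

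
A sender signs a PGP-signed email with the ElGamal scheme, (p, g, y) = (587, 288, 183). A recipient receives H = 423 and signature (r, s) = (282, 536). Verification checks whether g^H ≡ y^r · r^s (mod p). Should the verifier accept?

Left side g^H mod p:
Squares mod 587: 288^1≡288, 288^2≡177, 288^4≡218, 288^8≡564, 288^16≡529, 288^32≡429, 288^64≡310, 288^128≡419, 288^256≡48
423 = 256 + 128 + 32 + 4 + 2 + 1, so 288^423 ≡ 48·419·429·218·177·288 ≡ 386 (mod 587)
Right side y^r · r^s mod p:
Squares mod 587: 183^1≡183, 183^2≡30, 183^4≡313, 183^8≡527, 183^16≡78, 183^32≡214, 183^64≡10, 183^128≡100, 183^256≡21
282 = 256 + 16 + 8 + 2, so 183^282 ≡ 21·78·527·30 ≡ 101 (mod 587)
Squares mod 587: 282^1≡282, 282^2≡279, 282^4≡357, 282^8≡70, 282^16≡204, 282^32≡526, 282^64≡199, 282^128≡272, 282^256≡22, 282^512≡484
536 = 512 + 16 + 8, so 282^536 ≡ 484·204·70 ≡ 182 (mod 587)
101·182 = 18382 ≡ 185 (mod 587)
386 ≠ 185, so verification fails.

reject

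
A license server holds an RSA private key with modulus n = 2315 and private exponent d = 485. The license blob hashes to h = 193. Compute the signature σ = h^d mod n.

543

h^2 ≡ 193^2 = 37249 ≡ 209
h^4 ≡ 209^2 = 43681 ≡ 2011
h^8 ≡ 2011^2 = 4044121 ≡ 2131
h^16 ≡ 2131^2 = 4541161 ≡ 1446
h^32 ≡ 1446^2 = 2090916 ≡ 471
h^64 ≡ 471^2 = 221841 ≡ 1916
h^128 ≡ 1916^2 = 3671056 ≡ 1781
h^256 ≡ 1781^2 = 3171961 ≡ 411
485 = 256 + 128 + 64 + 32 + 4 + 1, so h^485 ≡ 411·1781·1916·471·2011·193 ≡ 543 (mod 2315)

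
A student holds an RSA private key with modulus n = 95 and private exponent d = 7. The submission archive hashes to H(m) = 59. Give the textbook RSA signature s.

14

Squares mod 95: (H(m))^1≡59, (H(m))^2≡61, (H(m))^4≡16
7 = 4 + 2 + 1, so (H(m))^7 ≡ 16·61·59 ≡ 14 (mod 95)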